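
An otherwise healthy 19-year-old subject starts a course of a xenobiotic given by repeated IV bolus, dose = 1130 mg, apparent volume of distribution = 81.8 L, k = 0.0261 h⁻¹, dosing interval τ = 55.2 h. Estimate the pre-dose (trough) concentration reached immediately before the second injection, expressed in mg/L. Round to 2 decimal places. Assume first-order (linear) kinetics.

3.27 mg/L

C₀ per dose = Dose / Vd = 1130 / 81.8 = 13.81 mg/L
Fraction remaining after one interval: r = e^(−kτ) = e^(−0.02610 × 55.2) = 0.2368
Before dose 2, 1 dose has been given (aged 1τ).
C_trough = C₀ × r = 13.81 × 0.2368 = 3.270 mg/L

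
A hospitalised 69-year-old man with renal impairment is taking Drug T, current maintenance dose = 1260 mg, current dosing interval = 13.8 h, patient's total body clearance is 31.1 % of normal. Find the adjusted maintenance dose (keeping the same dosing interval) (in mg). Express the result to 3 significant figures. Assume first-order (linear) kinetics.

To keep the same average steady-state level, dosing rate must scale with clearance.
CL ratio = 31.1 / 100 = 0.3110
New dose (same interval) = 1260 × 0.3110 = 391.9 mg

392 mg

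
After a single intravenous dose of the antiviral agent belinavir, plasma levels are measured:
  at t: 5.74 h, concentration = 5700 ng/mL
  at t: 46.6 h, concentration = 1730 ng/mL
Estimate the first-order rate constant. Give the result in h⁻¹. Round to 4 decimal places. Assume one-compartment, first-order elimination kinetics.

0.0292 h⁻¹

k = ln(C₁/C₂) / (t₂ − t₁) = ln(5700/1730) / (46.6 − 5.74)
  = 1.192 / 40.86 = 0.02917 h⁻¹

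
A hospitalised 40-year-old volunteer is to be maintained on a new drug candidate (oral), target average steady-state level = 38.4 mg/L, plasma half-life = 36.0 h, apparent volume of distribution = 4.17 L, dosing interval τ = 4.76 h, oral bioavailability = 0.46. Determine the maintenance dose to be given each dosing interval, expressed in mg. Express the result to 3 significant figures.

31.9 mg

k = ln2 / t½ = 0.693147 / 36.0 = 0.01925 h⁻¹
CL = k × Vd = 0.01925 × 4.17 = 0.08027 L/h
At steady state, F × (Dose/τ) = Css × CL.
Dose = Css × CL × τ / F = 38.4 × 0.08027 × 4.76 / 0.46 = 31.90 mg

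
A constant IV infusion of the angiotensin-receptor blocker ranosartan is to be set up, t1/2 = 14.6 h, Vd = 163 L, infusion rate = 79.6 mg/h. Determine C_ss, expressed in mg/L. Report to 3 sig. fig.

k = ln2 / t½ = 0.693147 / 14.6 = 0.04748 h⁻¹
CL = k × Vd = 0.04748 × 163 = 7.739 L/h
At steady state Css = R₀ / CL = 79.6 / 7.739 = 10.29 mg/L

10.3 mg/L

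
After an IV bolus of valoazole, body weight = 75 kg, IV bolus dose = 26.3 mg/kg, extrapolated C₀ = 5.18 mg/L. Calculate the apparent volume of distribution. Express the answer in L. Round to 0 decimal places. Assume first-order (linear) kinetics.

381 L

Dose = 26.3 × 75 = 1973 mg
Vd = Dose / C₀ = 1973 / 5.18 = 380.9 L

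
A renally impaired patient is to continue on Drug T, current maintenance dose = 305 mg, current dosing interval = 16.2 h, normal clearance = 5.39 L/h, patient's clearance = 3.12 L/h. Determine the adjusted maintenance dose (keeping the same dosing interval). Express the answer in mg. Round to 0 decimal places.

177 mg

To keep the same average steady-state level, dosing rate must scale with clearance.
CL ratio = 3.12 / 5.39 = 0.5788
New dose (same interval) = 305 × 0.5788 = 176.5 mg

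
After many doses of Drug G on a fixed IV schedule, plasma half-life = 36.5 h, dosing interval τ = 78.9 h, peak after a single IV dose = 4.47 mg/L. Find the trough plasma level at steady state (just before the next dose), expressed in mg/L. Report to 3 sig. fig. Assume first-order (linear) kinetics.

1.29 mg/L

k = ln2 / t½ = 0.693147 / 36.5 = 0.01899 h⁻¹
e^(−kτ) = e^(−0.01899 × 78.9) = 0.2235
Accumulation ratio R = 1 / (1 − e^(−kτ)) = 1 / (1 − 0.2235) = 1.288
Steady-state trough = C₀ × R × e^(−kτ) = 4.47 × 1.288 × 0.2235 = 1.287 mg/L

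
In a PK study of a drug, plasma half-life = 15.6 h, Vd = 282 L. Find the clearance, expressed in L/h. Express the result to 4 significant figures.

k = ln2 / t½ = 0.693147 / 15.6 = 0.04443 h⁻¹
CL = k × Vd = 0.04443 × 282 = 12.53 L/h

12.53 L/h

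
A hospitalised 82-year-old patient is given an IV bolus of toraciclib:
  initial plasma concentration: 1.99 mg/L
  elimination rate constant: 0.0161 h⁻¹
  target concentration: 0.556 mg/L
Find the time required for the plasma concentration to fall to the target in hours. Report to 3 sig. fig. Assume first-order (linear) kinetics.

79.2 h

t = ln(C₀ / C) / k = ln(1.990 / 0.556) / 0.01610
  = ln(3.579) / 0.01610 = 1.275 / 0.01610 = 79.19 h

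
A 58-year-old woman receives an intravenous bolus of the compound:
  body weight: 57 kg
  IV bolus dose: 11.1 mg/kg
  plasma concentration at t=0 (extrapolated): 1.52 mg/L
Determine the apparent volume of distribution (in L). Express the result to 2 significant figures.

Dose = 11.1 × 57 = 632.7 mg
Vd = Dose / C₀ = 632.7 / 1.52 = 416.3 L

420 L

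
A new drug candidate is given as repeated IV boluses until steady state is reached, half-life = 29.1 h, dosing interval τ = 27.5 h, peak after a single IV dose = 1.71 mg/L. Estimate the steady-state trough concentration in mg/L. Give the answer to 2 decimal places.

1.85 mg/L

k = ln2 / t½ = 0.693147 / 29.1 = 0.02382 h⁻¹
e^(−kτ) = e^(−0.02382 × 27.5) = 0.5194
Accumulation ratio R = 1 / (1 − e^(−kτ)) = 1 / (1 − 0.5194) = 2.081
Steady-state trough = C₀ × R × e^(−kτ) = 1.71 × 2.081 × 0.5194 = 1.848 mg/L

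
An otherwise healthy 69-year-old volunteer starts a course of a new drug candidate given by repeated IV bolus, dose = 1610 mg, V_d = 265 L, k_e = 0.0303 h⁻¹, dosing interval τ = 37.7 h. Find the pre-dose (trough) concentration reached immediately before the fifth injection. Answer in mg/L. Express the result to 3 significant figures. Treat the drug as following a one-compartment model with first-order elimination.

2.82 mg/L

C₀ per dose = Dose / Vd = 1610 / 265 = 6.075 mg/L
Fraction remaining after one interval: r = e^(−kτ) = e^(−0.03030 × 37.7) = 0.3191
Before dose 5, 4 doses have been given (aged 1τ, 2τ, 3τ, 4τ).
C_trough = C₀ × (r + r² + … + r^4) = C₀ × r(1−r^4)/(1−r)
        = 6.075 × 0.3191 × (1 − 0.01037) / (1 − 0.3191) = 2.817 mg/L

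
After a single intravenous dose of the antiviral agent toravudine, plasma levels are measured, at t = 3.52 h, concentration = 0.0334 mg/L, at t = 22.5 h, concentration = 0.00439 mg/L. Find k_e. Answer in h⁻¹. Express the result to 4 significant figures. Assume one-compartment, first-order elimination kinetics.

0.1069 h⁻¹

k = ln(C₁/C₂) / (t₂ − t₁) = ln(0.0334/0.00439) / (22.5 − 3.52)
  = 2.029 / 18.98 = 0.1069 h⁻¹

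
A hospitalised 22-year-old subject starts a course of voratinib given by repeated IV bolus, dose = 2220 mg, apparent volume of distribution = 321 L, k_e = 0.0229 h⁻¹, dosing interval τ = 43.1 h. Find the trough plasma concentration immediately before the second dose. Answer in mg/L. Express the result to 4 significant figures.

2.578 mg/L

C₀ per dose = Dose / Vd = 2220 / 321 = 6.916 mg/L
Fraction remaining after one interval: r = e^(−kτ) = e^(−0.02290 × 43.1) = 0.3727
Before dose 2, 1 dose has been given (aged 1τ).
C_trough = C₀ × r = 6.916 × 0.3727 = 2.578 mg/L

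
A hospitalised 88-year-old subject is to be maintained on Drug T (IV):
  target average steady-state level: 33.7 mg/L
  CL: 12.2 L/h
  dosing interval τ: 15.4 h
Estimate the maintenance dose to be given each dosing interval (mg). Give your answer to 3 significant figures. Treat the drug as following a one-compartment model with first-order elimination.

6330 mg

At steady state, Dose/τ = Css × CL.
Dose = Css × CL × τ = 33.7 × 12.20 × 15.4 = 6332 mg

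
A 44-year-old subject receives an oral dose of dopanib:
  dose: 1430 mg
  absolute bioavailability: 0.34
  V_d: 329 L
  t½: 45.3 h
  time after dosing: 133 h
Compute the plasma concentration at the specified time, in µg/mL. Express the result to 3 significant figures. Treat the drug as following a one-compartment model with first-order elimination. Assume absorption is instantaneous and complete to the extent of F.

Amount reaching circulation = F × Dose = 0.34 × 1430 = 486.2 mg
C₀ = F·Dose / Vd = 486.2 / 329 = 1.478 mg/L
k = ln2 / t½ = 0.693147 / 45.3 = 0.01530 h⁻¹
C = C₀ · e^(−k·t) = 1.478 × e^(−0.01530 × 133)
  = 1.478 × 0.1307 = 0.1932 mg/L
(0.1932 mg/L = 0.1932 µg/mL)

0.193 µg/mL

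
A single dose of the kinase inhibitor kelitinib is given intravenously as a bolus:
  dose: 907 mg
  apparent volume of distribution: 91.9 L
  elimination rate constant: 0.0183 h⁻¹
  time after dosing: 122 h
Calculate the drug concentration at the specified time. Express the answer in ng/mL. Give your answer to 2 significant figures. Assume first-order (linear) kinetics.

C₀ = Dose / Vd = 907.0 / 91.9 = 9.869 mg/L
C = C₀ · e^(−k·t) = 9.869 × e^(−0.01830 × 122)
  = 9.869 × 0.1072 = 1.058 mg/L
Convert: 1.058 mg/L × 1000 = 1058 ng/mL

1100 ng/mL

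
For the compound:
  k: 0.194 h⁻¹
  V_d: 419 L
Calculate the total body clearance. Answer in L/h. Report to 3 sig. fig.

CL = k × Vd = 0.194 × 419 = 81.29 L/h

81.3 L/h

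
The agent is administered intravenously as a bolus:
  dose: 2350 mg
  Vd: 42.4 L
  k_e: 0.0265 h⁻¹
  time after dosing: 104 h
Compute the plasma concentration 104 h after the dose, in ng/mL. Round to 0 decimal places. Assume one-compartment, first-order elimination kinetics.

C₀ = Dose / Vd = 2350 / 42.4 = 55.42 mg/L
C = C₀ · e^(−k·t) = 55.42 × e^(−0.02650 × 104)
  = 55.42 × 0.06355 = 3.522 mg/L
Convert: 3.522 mg/L × 1000 = 3522 ng/mL

3522 ng/mL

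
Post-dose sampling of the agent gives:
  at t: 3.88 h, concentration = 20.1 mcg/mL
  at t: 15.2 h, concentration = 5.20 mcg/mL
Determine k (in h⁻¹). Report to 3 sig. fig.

0.119 h⁻¹

k = ln(C₁/C₂) / (t₂ − t₁) = ln(20.1/5.20) / (15.2 − 3.88)
  = 1.352 / 11.32 = 0.1194 h⁻¹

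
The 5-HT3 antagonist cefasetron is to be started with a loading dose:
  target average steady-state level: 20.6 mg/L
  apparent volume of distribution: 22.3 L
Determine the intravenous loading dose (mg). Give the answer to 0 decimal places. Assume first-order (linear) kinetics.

LD = Css × Vd = 20.6 × 22.3 = 459.4 mg

459 mg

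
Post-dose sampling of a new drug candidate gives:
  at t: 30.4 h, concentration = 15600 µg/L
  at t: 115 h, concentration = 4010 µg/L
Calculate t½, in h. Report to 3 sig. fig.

k = ln(C₁/C₂) / (t₂ − t₁) = ln(15600/4010) / (115 − 30.4)
  = 1.358 / 84.60 = 0.01605 h⁻¹
t½ = ln2 / k = 0.693147 / 0.01605 = 43.19 h

43.2 h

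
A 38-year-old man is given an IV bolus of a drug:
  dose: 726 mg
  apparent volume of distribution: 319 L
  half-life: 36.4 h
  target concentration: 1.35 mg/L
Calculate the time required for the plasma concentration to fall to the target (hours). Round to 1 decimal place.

C₀ = Dose / Vd = 726.0 / 319 = 2.276 mg/L
k = ln2 / t½ = 0.693147 / 36.4 = 0.01904 h⁻¹
t = ln(C₀ / C) / k = ln(2.276 / 1.35) / 0.01904
  = ln(1.686) / 0.01904 = 0.5224 / 0.01904 = 27.44 h

27.4 h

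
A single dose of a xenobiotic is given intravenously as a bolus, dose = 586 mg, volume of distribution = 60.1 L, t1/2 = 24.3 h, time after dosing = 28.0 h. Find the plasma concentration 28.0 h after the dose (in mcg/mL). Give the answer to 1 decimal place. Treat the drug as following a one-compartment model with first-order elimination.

C₀ = Dose / Vd = 586.0 / 60.1 = 9.750 mg/L
k = ln2 / t½ = 0.693147 / 24.3 = 0.02852 h⁻¹
C = C₀ · e^(−k·t) = 9.750 × e^(−0.02852 × 28.0)
  = 9.750 × 0.4500 = 4.388 mg/L
(4.388 mg/L = 4.388 mcg/mL)

4.4 mcg/mL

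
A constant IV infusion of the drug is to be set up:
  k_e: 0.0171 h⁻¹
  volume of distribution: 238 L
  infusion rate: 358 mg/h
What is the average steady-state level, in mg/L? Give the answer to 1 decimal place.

CL = k × Vd = 0.01710 × 238 = 4.070 L/h
At steady state Css = R₀ / CL = 358 / 4.070 = 87.96 mg/L

88.0 mg/L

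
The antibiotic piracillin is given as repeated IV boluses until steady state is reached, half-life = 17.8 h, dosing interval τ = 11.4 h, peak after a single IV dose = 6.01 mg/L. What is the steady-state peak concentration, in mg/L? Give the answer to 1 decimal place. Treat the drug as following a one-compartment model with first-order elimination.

16.8 mg/L

k = ln2 / t½ = 0.693147 / 17.8 = 0.03894 h⁻¹
e^(−kτ) = e^(−0.03894 × 11.4) = 0.6415
Accumulation ratio R = 1 / (1 − e^(−kτ)) = 1 / (1 − 0.6415) = 2.789
Steady-state peak = C₀ × R = 6.01 × 2.789 = 16.76 mg/L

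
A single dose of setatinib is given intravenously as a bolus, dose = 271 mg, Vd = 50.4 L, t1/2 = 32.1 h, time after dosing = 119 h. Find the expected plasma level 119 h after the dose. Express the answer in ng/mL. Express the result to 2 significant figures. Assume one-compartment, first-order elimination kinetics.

C₀ = Dose / Vd = 271.0 / 50.4 = 5.377 mg/L
k = ln2 / t½ = 0.693147 / 32.1 = 0.02159 h⁻¹
C = C₀ · e^(−k·t) = 5.377 × e^(−0.02159 × 119)
  = 5.377 × 0.07660 = 0.4119 mg/L
Convert: 0.4119 mg/L × 1000 = 411.9 ng/mL

410 ng/mL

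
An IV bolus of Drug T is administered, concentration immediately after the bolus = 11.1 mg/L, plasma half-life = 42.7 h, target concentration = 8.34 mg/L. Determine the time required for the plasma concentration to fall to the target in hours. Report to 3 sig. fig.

k = ln2 / t½ = 0.693147 / 42.7 = 0.01623 h⁻¹
t = ln(C₀ / C) / k = ln(11.10 / 8.34) / 0.01623
  = ln(1.331) / 0.01623 = 0.2859 / 0.01623 = 17.62 h

17.6 h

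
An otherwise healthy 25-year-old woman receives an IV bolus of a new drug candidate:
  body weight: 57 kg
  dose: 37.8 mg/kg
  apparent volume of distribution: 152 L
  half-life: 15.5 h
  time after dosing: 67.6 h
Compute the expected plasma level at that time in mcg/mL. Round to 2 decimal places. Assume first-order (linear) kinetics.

Total dose = 37.8 × 57 = 2155 mg
C₀ = Dose / Vd = 2155 / 152 = 14.18 mg/L
k = ln2 / t½ = 0.693147 / 15.5 = 0.04472 h⁻¹
C = C₀ · e^(−k·t) = 14.18 × e^(−0.04472 × 67.6)
  = 14.18 × 0.04865 = 0.6899 mg/L
(0.6899 mg/L = 0.6899 mcg/mL)

0.69 mcg/mL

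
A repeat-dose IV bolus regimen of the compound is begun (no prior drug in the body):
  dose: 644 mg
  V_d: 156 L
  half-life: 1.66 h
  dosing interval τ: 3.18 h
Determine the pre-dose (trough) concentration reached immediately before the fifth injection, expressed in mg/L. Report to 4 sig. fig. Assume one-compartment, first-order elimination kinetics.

C₀ per dose = Dose / Vd = 644 / 156 = 4.128 mg/L
k = ln2 / t½ = 0.693147 / 1.66 = 0.4176 h⁻¹
Fraction remaining after one interval: r = e^(−kτ) = e^(−0.4176 × 3.18) = 0.2650
Before dose 5, 4 doses have been given (aged 1τ, 2τ, 3τ, 4τ).
C_trough = C₀ × (r + r² + … + r^4) = C₀ × r(1−r^4)/(1−r)
        = 4.128 × 0.2650 × (1 − 0.004932) / (1 − 0.2650) = 1.481 mg/L

1.481 mg/L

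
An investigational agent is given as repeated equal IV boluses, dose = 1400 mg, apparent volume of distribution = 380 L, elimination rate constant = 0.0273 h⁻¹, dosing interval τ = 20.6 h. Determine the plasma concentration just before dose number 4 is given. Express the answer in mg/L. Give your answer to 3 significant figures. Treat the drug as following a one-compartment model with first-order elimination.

C₀ per dose = Dose / Vd = 1400 / 380 = 3.684 mg/L
Fraction remaining after one interval: r = e^(−kτ) = e^(−0.02730 × 20.6) = 0.5699
Before dose 4, 3 doses have been given (aged 1τ, 2τ, 3τ).
C_trough = C₀ × (r + r² + … + r^3) = C₀ × r(1−r^3)/(1−r)
        = 3.684 × 0.5699 × (1 − 0.1851) / (1 − 0.5699) = 3.978 mg/L

3.98 mg/L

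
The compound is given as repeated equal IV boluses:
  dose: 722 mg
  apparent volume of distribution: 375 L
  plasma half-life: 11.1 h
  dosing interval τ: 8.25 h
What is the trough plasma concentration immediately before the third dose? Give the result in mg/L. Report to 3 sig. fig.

C₀ per dose = Dose / Vd = 722 / 375 = 1.925 mg/L
k = ln2 / t½ = 0.693147 / 11.1 = 0.06245 h⁻¹
Fraction remaining after one interval: r = e^(−kτ) = e^(−0.06245 × 8.25) = 0.5974
Before dose 3, 2 doses have been given (aged 1τ, 2τ).
C_trough = C₀ × (r + r²) = 1.925 × (0.5974 + 0.3569) = 1.837 mg/L

1.84 mg/L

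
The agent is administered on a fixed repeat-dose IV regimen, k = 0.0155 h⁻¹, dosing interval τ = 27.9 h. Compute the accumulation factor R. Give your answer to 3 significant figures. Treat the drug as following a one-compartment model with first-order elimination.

e^(−kτ) = e^(−0.01550 × 27.9) = 0.6489
Accumulation ratio R = 1 / (1 − e^(−kτ)) = 1 / (1 − 0.6489) = 2.848

2.85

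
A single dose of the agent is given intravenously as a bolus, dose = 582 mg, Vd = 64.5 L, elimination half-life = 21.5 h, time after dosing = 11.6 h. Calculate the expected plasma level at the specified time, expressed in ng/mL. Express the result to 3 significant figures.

C₀ = Dose / Vd = 582.0 / 64.5 = 9.023 mg/L
k = ln2 / t½ = 0.693147 / 21.5 = 0.03224 h⁻¹
C = C₀ · e^(−k·t) = 9.023 × e^(−0.03224 × 11.6)
  = 9.023 × 0.6880 = 6.208 mg/L
Convert: 6.208 mg/L × 1000 = 6208 ng/mL

6210 ng/mL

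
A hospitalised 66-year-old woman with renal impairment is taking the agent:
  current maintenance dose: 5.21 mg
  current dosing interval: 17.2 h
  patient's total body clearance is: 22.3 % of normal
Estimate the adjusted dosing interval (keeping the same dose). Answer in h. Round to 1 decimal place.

To keep the same average steady-state level, dosing rate must scale with clearance.
CL ratio = 22.3 / 100 = 0.2230
New interval (same dose) = 17.2 / 0.2230 = 77.13 h

77.1 h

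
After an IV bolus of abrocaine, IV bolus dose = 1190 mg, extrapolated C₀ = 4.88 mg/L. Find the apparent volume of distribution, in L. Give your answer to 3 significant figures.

244 L

Vd = Dose / C₀ = 1190 / 4.88 = 243.9 L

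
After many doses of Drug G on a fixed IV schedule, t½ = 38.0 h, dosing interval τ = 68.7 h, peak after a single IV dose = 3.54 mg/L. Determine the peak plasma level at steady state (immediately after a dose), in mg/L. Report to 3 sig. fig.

4.96 mg/L

k = ln2 / t½ = 0.693147 / 38.0 = 0.01824 h⁻¹
e^(−kτ) = e^(−0.01824 × 68.7) = 0.2856
Accumulation ratio R = 1 / (1 − e^(−kτ)) = 1 / (1 − 0.2856) = 1.400
Steady-state peak = C₀ × R = 3.54 × 1.400 = 4.956 mg/L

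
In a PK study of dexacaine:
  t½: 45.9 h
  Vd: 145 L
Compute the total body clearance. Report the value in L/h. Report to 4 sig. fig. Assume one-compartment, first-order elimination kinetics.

k = ln2 / t½ = 0.693147 / 45.9 = 0.01510 h⁻¹
CL = k × Vd = 0.01510 × 145 = 2.190 L/h

2.190 L/h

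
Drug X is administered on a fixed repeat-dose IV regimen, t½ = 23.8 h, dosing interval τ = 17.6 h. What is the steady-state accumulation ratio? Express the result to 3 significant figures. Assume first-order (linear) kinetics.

k = ln2 / t½ = 0.693147 / 23.8 = 0.02912 h⁻¹
e^(−kτ) = e^(−0.02912 × 17.6) = 0.5990
Accumulation ratio R = 1 / (1 − e^(−kτ)) = 1 / (1 − 0.5990) = 2.494

2.49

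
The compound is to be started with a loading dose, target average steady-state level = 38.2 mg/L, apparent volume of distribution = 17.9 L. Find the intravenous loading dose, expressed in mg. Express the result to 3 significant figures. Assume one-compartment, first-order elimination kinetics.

684 mg

LD = Css × Vd = 38.2 × 17.9 = 683.8 mg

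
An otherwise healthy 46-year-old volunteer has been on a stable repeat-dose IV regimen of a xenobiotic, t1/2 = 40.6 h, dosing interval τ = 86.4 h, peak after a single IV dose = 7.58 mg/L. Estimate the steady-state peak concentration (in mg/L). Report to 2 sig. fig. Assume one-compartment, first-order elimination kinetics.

k = ln2 / t½ = 0.693147 / 40.6 = 0.01707 h⁻¹
e^(−kτ) = e^(−0.01707 × 86.4) = 0.2288
Accumulation ratio R = 1 / (1 − e^(−kτ)) = 1 / (1 − 0.2288) = 1.297
Steady-state peak = C₀ × R = 7.58 × 1.297 = 9.831 mg/L

9.8 mg/L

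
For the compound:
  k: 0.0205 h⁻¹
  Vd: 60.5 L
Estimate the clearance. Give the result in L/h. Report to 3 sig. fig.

CL = k × Vd = 0.0205 × 60.5 = 1.240 L/h

1.24 L/h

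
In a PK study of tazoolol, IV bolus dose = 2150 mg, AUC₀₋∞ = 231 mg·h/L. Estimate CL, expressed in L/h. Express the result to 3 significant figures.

9.31 L/h

CL = Dose / AUC = 2150 / 231 = 9.307 L/h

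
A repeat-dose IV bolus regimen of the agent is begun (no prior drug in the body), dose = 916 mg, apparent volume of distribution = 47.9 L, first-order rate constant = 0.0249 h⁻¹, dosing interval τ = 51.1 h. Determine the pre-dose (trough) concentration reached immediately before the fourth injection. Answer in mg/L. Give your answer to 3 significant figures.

7.28 mg/L

C₀ per dose = Dose / Vd = 916 / 47.9 = 19.12 mg/L
Fraction remaining after one interval: r = e^(−kτ) = e^(−0.02490 × 51.1) = 0.2802
Before dose 4, 3 doses have been given (aged 1τ, 2τ, 3τ).
C_trough = C₀ × (r + r² + … + r^3) = C₀ × r(1−r^3)/(1−r)
        = 19.12 × 0.2802 × (1 − 0.02200) / (1 − 0.2802) = 7.279 mg/L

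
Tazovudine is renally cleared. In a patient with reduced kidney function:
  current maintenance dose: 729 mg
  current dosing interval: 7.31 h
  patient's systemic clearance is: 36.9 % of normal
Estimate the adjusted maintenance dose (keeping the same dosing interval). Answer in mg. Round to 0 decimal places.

To keep the same average steady-state level, dosing rate must scale with clearance.
CL ratio = 36.9 / 100 = 0.3690
New dose (same interval) = 729 × 0.3690 = 269.0 mg

269 mg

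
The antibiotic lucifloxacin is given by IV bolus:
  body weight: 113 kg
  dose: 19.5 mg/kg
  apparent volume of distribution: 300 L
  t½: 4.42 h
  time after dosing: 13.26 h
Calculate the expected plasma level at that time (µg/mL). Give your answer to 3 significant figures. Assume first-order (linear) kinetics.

0.918 µg/mL

Total dose = 19.5 × 113 = 2204 mg
C₀ = Dose / Vd = 2204 / 300 = 7.347 mg/L
k = ln2 / t½ = 0.693147 / 4.42 = 0.1568 h⁻¹
t / t½ = 13.26 / 4.42 = 3 half-lives
C = C₀ × (1/2)^3 = 7.347 × 0.1250 = 0.9184 mg/L
(0.9184 mg/L = 0.9184 µg/mL)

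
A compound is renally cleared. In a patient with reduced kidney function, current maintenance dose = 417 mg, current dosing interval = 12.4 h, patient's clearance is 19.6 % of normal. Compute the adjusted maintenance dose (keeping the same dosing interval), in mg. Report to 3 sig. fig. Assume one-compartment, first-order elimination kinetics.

81.7 mg

To keep the same average steady-state level, dosing rate must scale with clearance.
CL ratio = 19.6 / 100 = 0.1960
New dose (same interval) = 417 × 0.1960 = 81.73 mg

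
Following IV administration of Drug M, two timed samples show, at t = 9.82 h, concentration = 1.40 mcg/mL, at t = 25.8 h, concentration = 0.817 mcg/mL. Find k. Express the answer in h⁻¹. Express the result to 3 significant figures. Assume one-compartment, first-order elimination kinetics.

k = ln(C₁/C₂) / (t₂ − t₁) = ln(1.40/0.817) / (25.8 − 9.82)
  = 0.5386 / 15.98 = 0.03370 h⁻¹

0.0337 h⁻¹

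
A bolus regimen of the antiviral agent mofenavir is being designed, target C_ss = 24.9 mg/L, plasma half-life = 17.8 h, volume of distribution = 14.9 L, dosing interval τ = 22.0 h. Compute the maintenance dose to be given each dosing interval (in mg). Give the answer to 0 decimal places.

318 mg

k = ln2 / t½ = 0.693147 / 17.8 = 0.03894 h⁻¹
CL = k × Vd = 0.03894 × 14.9 = 0.5802 L/h
At steady state, Dose/τ = Css × CL.
Dose = Css × CL × τ = 24.9 × 0.5802 × 22.0 = 317.8 mg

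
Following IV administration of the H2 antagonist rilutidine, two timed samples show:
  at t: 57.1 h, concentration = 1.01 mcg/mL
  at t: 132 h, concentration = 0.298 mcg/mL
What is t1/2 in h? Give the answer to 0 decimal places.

k = ln(C₁/C₂) / (t₂ − t₁) = ln(1.01/0.298) / (132 − 57.1)
  = 1.221 / 74.90 = 0.01630 h⁻¹
t½ = ln2 / k = 0.693147 / 0.01630 = 42.52 h

43 h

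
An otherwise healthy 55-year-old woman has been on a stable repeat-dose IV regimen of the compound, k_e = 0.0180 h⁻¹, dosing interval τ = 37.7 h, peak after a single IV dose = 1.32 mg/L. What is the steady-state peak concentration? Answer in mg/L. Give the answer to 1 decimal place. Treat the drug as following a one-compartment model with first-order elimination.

e^(−kτ) = e^(−0.01800 × 37.7) = 0.5073
Accumulation ratio R = 1 / (1 − e^(−kτ)) = 1 / (1 − 0.5073) = 2.030
Steady-state peak = C₀ × R = 1.32 × 2.030 = 2.680 mg/L

2.7 mg/L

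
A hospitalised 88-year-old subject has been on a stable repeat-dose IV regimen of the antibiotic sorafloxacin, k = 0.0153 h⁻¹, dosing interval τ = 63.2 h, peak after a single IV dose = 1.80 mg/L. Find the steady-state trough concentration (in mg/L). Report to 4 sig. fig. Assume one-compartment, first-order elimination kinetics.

e^(−kτ) = e^(−0.01530 × 63.2) = 0.3802
Accumulation ratio R = 1 / (1 − e^(−kτ)) = 1 / (1 − 0.3802) = 1.613
Steady-state trough = C₀ × R × e^(−kτ) = 1.80 × 1.613 × 0.3802 = 1.104 mg/L

1.104 mg/L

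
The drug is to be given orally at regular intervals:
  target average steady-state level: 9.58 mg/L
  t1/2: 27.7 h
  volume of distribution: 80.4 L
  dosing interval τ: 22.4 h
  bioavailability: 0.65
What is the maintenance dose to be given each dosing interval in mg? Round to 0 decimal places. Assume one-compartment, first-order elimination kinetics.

k = ln2 / t½ = 0.693147 / 27.7 = 0.02502 h⁻¹
CL = k × Vd = 0.02502 × 80.4 = 2.012 L/h
At steady state, F × (Dose/τ) = Css × CL.
Dose = Css × CL × τ / F = 9.58 × 2.012 × 22.4 / 0.65 = 664.2 mg

664 mg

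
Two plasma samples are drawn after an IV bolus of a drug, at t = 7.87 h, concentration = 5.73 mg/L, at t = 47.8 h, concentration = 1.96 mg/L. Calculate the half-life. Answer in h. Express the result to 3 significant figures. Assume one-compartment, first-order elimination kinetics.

k = ln(C₁/C₂) / (t₂ − t₁) = ln(5.73/1.96) / (47.8 − 7.87)
  = 1.073 / 39.93 = 0.02687 h⁻¹
t½ = ln2 / k = 0.693147 / 0.02687 = 25.80 h

25.8 h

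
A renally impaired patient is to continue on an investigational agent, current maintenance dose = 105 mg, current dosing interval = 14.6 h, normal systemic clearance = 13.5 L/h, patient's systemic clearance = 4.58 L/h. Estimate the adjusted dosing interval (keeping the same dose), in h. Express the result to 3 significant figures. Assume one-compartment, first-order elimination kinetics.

43.0 h

To keep the same average steady-state level, dosing rate must scale with clearance.
CL ratio = 4.58 / 13.5 = 0.3393
New interval (same dose) = 14.6 / 0.3393 = 43.03 h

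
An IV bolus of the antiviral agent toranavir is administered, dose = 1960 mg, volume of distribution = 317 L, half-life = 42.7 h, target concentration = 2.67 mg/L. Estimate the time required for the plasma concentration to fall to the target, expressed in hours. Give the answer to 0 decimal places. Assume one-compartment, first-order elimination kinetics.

52 h

C₀ = Dose / Vd = 1960 / 317 = 6.183 mg/L
k = ln2 / t½ = 0.693147 / 42.7 = 0.01623 h⁻¹
t = ln(C₀ / C) / k = ln(6.183 / 2.67) / 0.01623
  = ln(2.316) / 0.01623 = 0.8398 / 0.01623 = 51.74 h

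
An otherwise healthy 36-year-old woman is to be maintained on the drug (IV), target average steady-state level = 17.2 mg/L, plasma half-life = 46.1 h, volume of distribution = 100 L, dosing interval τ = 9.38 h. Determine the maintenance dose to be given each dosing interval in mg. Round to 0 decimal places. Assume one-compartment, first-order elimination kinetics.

243 mg

k = ln2 / t½ = 0.693147 / 46.1 = 0.01504 h⁻¹
CL = k × Vd = 0.01504 × 100 = 1.504 L/h
At steady state, Dose/τ = Css × CL.
Dose = Css × CL × τ = 17.2 × 1.504 × 9.38 = 242.6 mg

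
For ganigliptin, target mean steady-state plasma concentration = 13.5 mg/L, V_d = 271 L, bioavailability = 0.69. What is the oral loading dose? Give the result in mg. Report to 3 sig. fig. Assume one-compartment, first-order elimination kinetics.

5300 mg

LD = Css × Vd / F = 13.5 × 271 / 0.69 = 5302 mg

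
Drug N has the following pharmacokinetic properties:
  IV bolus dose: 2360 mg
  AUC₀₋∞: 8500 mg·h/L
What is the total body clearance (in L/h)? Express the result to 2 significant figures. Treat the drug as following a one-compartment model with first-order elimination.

0.28 L/h

CL = Dose / AUC = 2360 / 8500 = 0.2776 L/h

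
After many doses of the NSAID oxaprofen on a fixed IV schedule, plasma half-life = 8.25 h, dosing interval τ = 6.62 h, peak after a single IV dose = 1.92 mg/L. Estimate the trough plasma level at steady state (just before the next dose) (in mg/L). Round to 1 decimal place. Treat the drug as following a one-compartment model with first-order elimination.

2.6 mg/L

k = ln2 / t½ = 0.693147 / 8.25 = 0.08402 h⁻¹
e^(−kτ) = e^(−0.08402 × 6.62) = 0.5734
Accumulation ratio R = 1 / (1 − e^(−kτ)) = 1 / (1 − 0.5734) = 2.344
Steady-state trough = C₀ × R × e^(−kτ) = 1.92 × 2.344 × 0.5734 = 2.581 mg/L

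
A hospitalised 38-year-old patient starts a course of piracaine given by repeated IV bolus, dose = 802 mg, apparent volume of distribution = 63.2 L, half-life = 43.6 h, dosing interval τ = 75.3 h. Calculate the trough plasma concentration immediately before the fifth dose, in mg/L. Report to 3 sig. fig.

5.45 mg/L

C₀ per dose = Dose / Vd = 802 / 63.2 = 12.69 mg/L
k = ln2 / t½ = 0.693147 / 43.6 = 0.01590 h⁻¹
Fraction remaining after one interval: r = e^(−kτ) = e^(−0.01590 × 75.3) = 0.3020
Before dose 5, 4 doses have been given (aged 1τ, 2τ, 3τ, 4τ).
C_trough = C₀ × (r + r² + … + r^4) = C₀ × r(1−r^4)/(1−r)
        = 12.69 × 0.3020 × (1 − 0.008318) / (1 − 0.3020) = 5.445 mg/L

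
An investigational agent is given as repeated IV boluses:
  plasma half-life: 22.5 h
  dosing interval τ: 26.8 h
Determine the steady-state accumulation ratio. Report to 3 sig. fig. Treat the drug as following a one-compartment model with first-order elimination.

1.78

k = ln2 / t½ = 0.693147 / 22.5 = 0.03081 h⁻¹
e^(−kτ) = e^(−0.03081 × 26.8) = 0.4379
Accumulation ratio R = 1 / (1 − e^(−kτ)) = 1 / (1 − 0.4379) = 1.779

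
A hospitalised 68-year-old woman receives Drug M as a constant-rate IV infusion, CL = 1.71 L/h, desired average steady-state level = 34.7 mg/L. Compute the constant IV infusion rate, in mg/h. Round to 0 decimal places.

At steady state, infusion rate R₀ = Css × CL = 34.7 × 1.710 = 59.34 mg/h

59 mg/h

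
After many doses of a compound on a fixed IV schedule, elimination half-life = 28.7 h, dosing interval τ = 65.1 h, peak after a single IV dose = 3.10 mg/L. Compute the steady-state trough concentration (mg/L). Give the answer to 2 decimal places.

0.81 mg/L

k = ln2 / t½ = 0.693147 / 28.7 = 0.02415 h⁻¹
e^(−kτ) = e^(−0.02415 × 65.1) = 0.2076
Accumulation ratio R = 1 / (1 − e^(−kτ)) = 1 / (1 − 0.2076) = 1.262
Steady-state trough = C₀ × R × e^(−kτ) = 3.10 × 1.262 × 0.2076 = 0.8122 mg/L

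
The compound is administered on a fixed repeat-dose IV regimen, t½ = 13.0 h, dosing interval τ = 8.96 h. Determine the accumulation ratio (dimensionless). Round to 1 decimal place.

2.6

k = ln2 / t½ = 0.693147 / 13.0 = 0.05332 h⁻¹
e^(−kτ) = e^(−0.05332 × 8.96) = 0.6202
Accumulation ratio R = 1 / (1 − e^(−kτ)) = 1 / (1 − 0.6202) = 2.633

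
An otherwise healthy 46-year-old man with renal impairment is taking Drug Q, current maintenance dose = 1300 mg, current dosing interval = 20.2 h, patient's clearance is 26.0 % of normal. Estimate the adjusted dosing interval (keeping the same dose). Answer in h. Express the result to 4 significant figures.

To keep the same average steady-state level, dosing rate must scale with clearance.
CL ratio = 26.0 / 100 = 0.2600
New interval (same dose) = 20.2 / 0.2600 = 77.69 h

77.69 h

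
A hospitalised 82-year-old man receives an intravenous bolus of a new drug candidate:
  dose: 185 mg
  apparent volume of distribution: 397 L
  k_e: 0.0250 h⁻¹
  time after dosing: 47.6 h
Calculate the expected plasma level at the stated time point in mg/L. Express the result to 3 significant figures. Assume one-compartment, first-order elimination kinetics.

C₀ = Dose / Vd = 185.0 / 397 = 0.4660 mg/L
C = C₀ · e^(−k·t) = 0.4660 × e^(−0.02500 × 47.6)
  = 0.4660 × 0.3042 = 0.1418 mg/L

0.142 mg/L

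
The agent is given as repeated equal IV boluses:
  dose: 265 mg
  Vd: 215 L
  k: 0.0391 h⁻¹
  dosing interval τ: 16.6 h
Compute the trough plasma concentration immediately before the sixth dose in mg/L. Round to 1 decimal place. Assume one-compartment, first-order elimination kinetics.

C₀ per dose = Dose / Vd = 265 / 215 = 1.233 mg/L
Fraction remaining after one interval: r = e^(−kτ) = e^(−0.03910 × 16.6) = 0.5225
Before dose 6, 5 doses have been given (aged 1τ, 2τ, 3τ, 4τ, 5τ).
C_trough = C₀ × (r + r² + … + r^5) = C₀ × r(1−r^5)/(1−r)
        = 1.233 × 0.5225 × (1 − 0.03894) / (1 − 0.5225) = 1.297 mg/L

1.3 mg/L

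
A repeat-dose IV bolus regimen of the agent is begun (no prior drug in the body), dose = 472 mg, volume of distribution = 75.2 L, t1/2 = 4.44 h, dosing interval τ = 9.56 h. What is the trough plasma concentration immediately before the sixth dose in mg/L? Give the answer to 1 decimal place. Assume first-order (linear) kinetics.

1.8 mg/L

C₀ per dose = Dose / Vd = 472 / 75.2 = 6.277 mg/L
k = ln2 / t½ = 0.693147 / 4.44 = 0.1561 h⁻¹
Fraction remaining after one interval: r = e^(−kτ) = e^(−0.1561 × 9.56) = 0.2249
Before dose 6, 5 doses have been given (aged 1τ, 2τ, 3τ, 4τ, 5τ).
C_trough = C₀ × (r + r² + … + r^5) = C₀ × r(1−r^5)/(1−r)
        = 6.277 × 0.2249 × (1 − 0.0005754) / (1 − 0.2249) = 1.820 mg/L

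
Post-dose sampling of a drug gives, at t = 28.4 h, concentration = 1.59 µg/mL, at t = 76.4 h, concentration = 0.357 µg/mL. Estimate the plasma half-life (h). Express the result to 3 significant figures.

k = ln(C₁/C₂) / (t₂ − t₁) = ln(1.59/0.357) / (76.4 − 28.4)
  = 1.494 / 48.00 = 0.03113 h⁻¹
t½ = ln2 / k = 0.693147 / 0.03113 = 22.27 h

22.3 h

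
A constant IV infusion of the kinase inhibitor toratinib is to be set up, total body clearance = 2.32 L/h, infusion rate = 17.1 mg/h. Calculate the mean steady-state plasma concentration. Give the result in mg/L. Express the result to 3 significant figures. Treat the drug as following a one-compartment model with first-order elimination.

7.37 mg/L

At steady state Css = R₀ / CL = 17.1 / 2.320 = 7.371 mg/L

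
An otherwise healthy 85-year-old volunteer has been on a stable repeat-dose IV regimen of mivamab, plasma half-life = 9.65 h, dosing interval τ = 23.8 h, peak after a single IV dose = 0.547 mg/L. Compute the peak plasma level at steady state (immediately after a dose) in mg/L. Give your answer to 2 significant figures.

k = ln2 / t½ = 0.693147 / 9.65 = 0.07183 h⁻¹
e^(−kτ) = e^(−0.07183 × 23.8) = 0.1809
Accumulation ratio R = 1 / (1 − e^(−kτ)) = 1 / (1 − 0.1809) = 1.221
Steady-state peak = C₀ × R = 0.547 × 1.221 = 0.6679 mg/L

0.67 mg/L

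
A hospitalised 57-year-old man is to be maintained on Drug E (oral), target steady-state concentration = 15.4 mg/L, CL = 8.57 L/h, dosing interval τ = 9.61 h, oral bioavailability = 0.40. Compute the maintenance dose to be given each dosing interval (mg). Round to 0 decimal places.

At steady state, F × (Dose/τ) = Css × CL.
Dose = Css × CL × τ / F = 15.4 × 8.570 × 9.61 / 0.40 = 3171 mg

3171 mg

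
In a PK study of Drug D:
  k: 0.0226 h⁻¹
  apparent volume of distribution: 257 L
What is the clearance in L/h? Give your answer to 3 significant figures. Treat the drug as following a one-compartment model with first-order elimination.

5.81 L/h

CL = k × Vd = 0.0226 × 257 = 5.808 L/h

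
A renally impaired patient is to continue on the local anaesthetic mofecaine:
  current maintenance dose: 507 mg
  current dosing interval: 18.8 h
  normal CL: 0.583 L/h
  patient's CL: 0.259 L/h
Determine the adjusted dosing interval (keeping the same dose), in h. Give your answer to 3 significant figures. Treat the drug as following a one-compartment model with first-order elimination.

42.3 h

To keep the same average steady-state level, dosing rate must scale with clearance.
CL ratio = 0.259 / 0.583 = 0.4443
New interval (same dose) = 18.8 / 0.4443 = 42.31 h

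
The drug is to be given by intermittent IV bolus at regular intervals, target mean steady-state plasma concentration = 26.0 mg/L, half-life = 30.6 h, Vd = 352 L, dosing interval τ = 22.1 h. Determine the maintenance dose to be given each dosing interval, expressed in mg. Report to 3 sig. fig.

k = ln2 / t½ = 0.693147 / 30.6 = 0.02265 h⁻¹
CL = k × Vd = 0.02265 × 352 = 7.973 L/h
At steady state, Dose/τ = Css × CL.
Dose = Css × CL × τ = 26.0 × 7.973 × 22.1 = 4581 mg

4580 mg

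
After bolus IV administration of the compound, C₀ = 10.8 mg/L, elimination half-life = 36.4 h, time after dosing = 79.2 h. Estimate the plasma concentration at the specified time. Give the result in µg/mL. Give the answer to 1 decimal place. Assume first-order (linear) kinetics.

k = ln2 / t½ = 0.693147 / 36.4 = 0.01904 h⁻¹
C = C₀ · e^(−k·t) = 10.80 × e^(−0.01904 × 79.2)
  = 10.80 × 0.2214 = 2.391 mg/L
(2.391 mg/L = 2.391 µg/mL)

2.4 µg/mL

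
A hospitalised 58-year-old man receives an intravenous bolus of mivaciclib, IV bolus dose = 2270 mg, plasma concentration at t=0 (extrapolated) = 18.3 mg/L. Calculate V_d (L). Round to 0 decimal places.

124 L

Vd = Dose / C₀ = 2270 / 18.3 = 124.0 L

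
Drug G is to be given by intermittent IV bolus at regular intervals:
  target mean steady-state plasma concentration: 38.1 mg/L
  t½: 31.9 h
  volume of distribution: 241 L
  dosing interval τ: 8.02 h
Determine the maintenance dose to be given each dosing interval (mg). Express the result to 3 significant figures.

1600 mg

k = ln2 / t½ = 0.693147 / 31.9 = 0.02173 h⁻¹
CL = k × Vd = 0.02173 × 241 = 5.237 L/h
At steady state, Dose/τ = Css × CL.
Dose = Css × CL × τ = 38.1 × 5.237 × 8.02 = 1600 mg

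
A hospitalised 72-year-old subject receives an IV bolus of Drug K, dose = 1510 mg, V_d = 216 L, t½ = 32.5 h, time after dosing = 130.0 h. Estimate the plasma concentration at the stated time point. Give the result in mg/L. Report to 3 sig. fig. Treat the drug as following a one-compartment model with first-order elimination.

0.437 mg/L

C₀ = Dose / Vd = 1510 / 216 = 6.991 mg/L
k = ln2 / t½ = 0.693147 / 32.5 = 0.02133 h⁻¹
t / t½ = 130.0 / 32.5 = 4 half-lives
C = C₀ × (1/2)^4 = 6.991 × 0.06250 = 0.4369 mg/L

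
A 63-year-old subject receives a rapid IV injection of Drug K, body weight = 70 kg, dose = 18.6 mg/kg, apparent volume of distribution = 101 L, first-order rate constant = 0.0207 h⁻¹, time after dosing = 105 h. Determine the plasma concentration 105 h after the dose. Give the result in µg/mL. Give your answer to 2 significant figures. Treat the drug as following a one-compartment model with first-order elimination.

Total dose = 18.6 × 70 = 1302 mg
C₀ = Dose / Vd = 1302 / 101 = 12.89 mg/L
C = C₀ · e^(−k·t) = 12.89 × e^(−0.02070 × 105)
  = 12.89 × 0.1138 = 1.467 mg/L
(1.467 mg/L = 1.467 µg/mL)

1.5 µg/mL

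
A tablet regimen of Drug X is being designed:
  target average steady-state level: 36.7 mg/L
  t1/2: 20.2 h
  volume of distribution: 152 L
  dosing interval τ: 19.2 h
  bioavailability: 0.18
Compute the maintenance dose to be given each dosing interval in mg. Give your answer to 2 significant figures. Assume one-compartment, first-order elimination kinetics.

k = ln2 / t½ = 0.693147 / 20.2 = 0.03431 h⁻¹
CL = k × Vd = 0.03431 × 152 = 5.215 L/h
At steady state, F × (Dose/τ) = Css × CL.
Dose = Css × CL × τ / F = 36.7 × 5.215 × 19.2 / 0.18 = 20410 mg

20000 mg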